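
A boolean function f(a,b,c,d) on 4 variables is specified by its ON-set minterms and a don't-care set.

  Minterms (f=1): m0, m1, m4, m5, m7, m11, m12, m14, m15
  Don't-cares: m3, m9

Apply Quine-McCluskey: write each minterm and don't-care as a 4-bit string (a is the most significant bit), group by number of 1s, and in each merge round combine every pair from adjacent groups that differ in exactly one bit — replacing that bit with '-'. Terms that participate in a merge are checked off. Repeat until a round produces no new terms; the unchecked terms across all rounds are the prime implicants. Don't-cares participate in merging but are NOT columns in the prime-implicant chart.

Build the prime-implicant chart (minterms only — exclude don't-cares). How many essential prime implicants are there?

[col 0] 0000*, 0001*, 0011*, 0100*, 0101*, 0111*, 1001*, 1011*, 1100*, 1110*, 1111*
[col 1] -001*, -011*, -100, -111*, 0-00*, 0-01*, 0-11*, 00-1*, 000-*, 01-1*, 010-*, 1-11*, 10-1*, 11-0, 111-
[col 2] --11, -0-1, 0--1, 0-0-
Prime implicants: --11, -0-1, -100, 0--1, 0-0-, 11-0, 111-
PI chart (minterm → PIs covering it):
  0 | 0-0-  (sole → essential)
  1 | -0-1,0--1,0-0-
  4 | -100,0-0-
  5 | 0--1,0-0-
  7 | --11,0--1
  11 | --11,-0-1
  12 | -100,11-0
  14 | 11-0,111-
  15 | --11,111-
Essential prime implicants: 0-0-

1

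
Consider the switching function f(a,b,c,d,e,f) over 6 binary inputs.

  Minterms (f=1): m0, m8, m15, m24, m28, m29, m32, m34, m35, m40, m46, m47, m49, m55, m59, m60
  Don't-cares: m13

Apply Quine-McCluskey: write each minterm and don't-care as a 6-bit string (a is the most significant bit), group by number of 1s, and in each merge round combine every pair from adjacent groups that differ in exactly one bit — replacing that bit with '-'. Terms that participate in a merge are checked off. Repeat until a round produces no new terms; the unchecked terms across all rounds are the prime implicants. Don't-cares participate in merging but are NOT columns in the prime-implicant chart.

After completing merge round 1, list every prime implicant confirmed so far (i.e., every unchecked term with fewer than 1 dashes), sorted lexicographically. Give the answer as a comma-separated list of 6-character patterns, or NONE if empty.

size-2^0 implicants → 000000(✓)  001000(✓)  001101(✓)  001111(✓)  011000(✓)  011100(✓)  011101(✓)  100000(✓)  100010(✓)  100011(✓)  101000(✓)  101110(✓)  101111(✓)  110001  110111  111011  111100(✓)
size-2^1 implicants → -00000(✓)  -01000(✓)  -01111  -11100  0-1000  0-1101  00-000(✓)  0011-1  011-00  01110-  10-000(✓)  1000-0  10001-  10111-
size-2^2 implicants → -0-000
Unchecked terms (primes): -0-000, -01111, -11100, 0-1000, 0-1101, 0011-1, 011-00, 01110-, 1000-0, 10001-, 10111-, 110001, 110111, 111011

110001, 110111, 111011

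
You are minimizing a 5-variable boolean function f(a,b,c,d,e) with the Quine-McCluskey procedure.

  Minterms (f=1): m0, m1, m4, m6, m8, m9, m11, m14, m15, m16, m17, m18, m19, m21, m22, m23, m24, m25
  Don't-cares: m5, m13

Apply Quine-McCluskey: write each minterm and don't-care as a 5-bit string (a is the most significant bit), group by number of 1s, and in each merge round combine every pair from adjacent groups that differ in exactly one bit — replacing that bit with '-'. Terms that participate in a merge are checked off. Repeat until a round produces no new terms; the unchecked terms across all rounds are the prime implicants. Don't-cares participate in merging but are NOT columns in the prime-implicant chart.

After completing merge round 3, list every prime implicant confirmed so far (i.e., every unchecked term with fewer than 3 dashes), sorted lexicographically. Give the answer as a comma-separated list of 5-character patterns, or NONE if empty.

-0-01, -0110, 0--01, 0-110, 00-0-, 001-0, 01--1, 0111-, 10--1, 10-1-, 100--

size-2^0 implicants → 00000(✓)  00001(✓)  00100(✓)  00101(✓)  00110(✓)  01000(✓)  01001(✓)  01011(✓)  01101(✓)  01110(✓)  01111(✓)  10000(✓)  10001(✓)  10010(✓)  10011(✓)  10101(✓)  10110(✓)  10111(✓)  11000(✓)  11001(✓)
size-2^1 implicants → -0000(✓)  -0001(✓)  -0101(✓)  -0110  -1000(✓)  -1001(✓)  0-000(✓)  0-001(✓)  0-101(✓)  0-110  00-00(✓)  00-01(✓)  0000-(✓)  001-0  0010-(✓)  01-01(✓)  01-11(✓)  010-1(✓)  0100-(✓)  011-1(✓)  0111-  1-000(✓)  1-001(✓)  10-01(✓)  10-10(✓)  10-11(✓)  100-0(✓)  100-1(✓)  1000-(✓)  1001-(✓)  101-1(✓)  1011-(✓)  1100-(✓)
size-2^2 implicants → --000(✓)  --001(✓)  -0-01  -000-(✓)  -100-(✓)  0--01  0-00-(✓)  00-0-  01--1  1-00-(✓)  10--1  10-1-  100--
size-2^3 implicants → --00-
Unchecked terms (primes): --00-, -0-01, -0110, 0--01, 0-110, 00-0-, 001-0, 01--1, 0111-, 10--1, 10-1-, 100--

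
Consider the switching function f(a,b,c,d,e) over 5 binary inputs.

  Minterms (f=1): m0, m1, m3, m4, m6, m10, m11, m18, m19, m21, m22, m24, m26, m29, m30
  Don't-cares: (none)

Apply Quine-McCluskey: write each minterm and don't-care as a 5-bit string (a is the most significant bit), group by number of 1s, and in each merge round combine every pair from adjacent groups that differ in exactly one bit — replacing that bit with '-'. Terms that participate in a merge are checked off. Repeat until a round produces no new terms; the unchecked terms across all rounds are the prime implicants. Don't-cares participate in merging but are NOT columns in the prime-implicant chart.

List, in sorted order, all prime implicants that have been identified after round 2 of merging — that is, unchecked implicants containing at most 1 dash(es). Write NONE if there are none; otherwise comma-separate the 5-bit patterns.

size-2^0 implicants → 00000(✓)  00001(✓)  00011(✓)  00100(✓)  00110(✓)  01010(✓)  01011(✓)  10010(✓)  10011(✓)  10101(✓)  10110(✓)  11000(✓)  11010(✓)  11101(✓)  11110(✓)
size-2^1 implicants → -0011  -0110  -1010  0-011  00-00  000-1  0000-  001-0  0101-  1-010(✓)  1-101  1-110(✓)  10-10(✓)  1001-  11-10(✓)  110-0
size-2^2 implicants → 1--10
Unchecked terms (primes): -0011, -0110, -1010, 0-011, 00-00, 000-1, 0000-, 001-0, 0101-, 1--10, 1-101, 1001-, 110-0

-0011, -0110, -1010, 0-011, 00-00, 000-1, 0000-, 001-0, 0101-, 1-101, 1001-, 110-0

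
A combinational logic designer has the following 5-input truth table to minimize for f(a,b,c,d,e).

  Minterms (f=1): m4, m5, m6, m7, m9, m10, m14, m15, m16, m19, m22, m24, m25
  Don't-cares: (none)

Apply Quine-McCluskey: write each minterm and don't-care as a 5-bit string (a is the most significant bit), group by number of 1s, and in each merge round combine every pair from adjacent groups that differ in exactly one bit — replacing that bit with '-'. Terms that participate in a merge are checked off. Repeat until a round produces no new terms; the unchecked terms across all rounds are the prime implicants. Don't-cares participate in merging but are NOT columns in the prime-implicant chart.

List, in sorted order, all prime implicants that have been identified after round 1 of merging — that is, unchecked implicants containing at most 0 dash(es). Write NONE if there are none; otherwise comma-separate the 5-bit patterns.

[col 0] 00100*, 00101*, 00110*, 00111*, 01001*, 01010*, 01110*, 01111*, 10000*, 10011, 10110*, 11000*, 11001*
[col 1] -0110, -1001, 0-110*, 0-111*, 001-0*, 001-1*, 0010-*, 0011-*, 01-10, 0111-*, 1-000, 1100-
[col 2] 0-11-, 001--
Prime implicants: -0110, -1001, 0-11-, 001--, 01-10, 1-000, 10011, 1100-

10011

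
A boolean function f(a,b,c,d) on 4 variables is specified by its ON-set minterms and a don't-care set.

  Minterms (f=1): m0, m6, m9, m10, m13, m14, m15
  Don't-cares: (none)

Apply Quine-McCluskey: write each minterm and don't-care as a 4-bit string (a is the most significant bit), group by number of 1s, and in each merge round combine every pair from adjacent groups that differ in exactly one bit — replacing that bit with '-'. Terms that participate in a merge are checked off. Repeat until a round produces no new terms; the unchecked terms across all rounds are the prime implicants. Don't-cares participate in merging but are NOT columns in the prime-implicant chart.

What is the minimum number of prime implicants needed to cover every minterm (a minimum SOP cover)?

size-2^0 implicants → 0000  0110(✓)  1001(✓)  1010(✓)  1101(✓)  1110(✓)  1111(✓)
size-2^1 implicants → -110  1-01  1-10  11-1  111-
Unchecked terms (primes): -110, 0000, 1-01, 1-10, 11-1, 111-
Minterm coverage:
  m0 ⊆ 0000 [E]
  m6 ⊆ -110 [E]
  m9 ⊆ 1-01 [E]
  m10 ⊆ 1-10 [E]
  m13 ⊆ 1-01,11-1
  m14 ⊆ -110,1-10,111-
  m15 ⊆ 11-1,111-
E = {-110, 0000, 1-01, 1-10}
Petrick residual → 11-1
Cover = bcd' + a'b'c'd' + ac'd + acd' + abd  |cover|=5

5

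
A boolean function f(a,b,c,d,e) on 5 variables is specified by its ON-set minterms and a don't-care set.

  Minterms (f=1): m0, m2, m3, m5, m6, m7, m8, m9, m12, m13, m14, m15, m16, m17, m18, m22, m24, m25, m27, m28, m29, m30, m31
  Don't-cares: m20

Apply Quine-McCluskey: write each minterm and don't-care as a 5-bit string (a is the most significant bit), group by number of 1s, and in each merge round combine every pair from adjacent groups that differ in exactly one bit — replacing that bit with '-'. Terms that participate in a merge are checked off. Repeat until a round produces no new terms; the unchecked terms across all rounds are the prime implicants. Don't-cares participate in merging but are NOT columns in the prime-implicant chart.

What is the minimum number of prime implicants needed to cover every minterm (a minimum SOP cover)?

7

Round 0: 00000✓ 00010✓ 00011✓ 00101✓ 00110✓ 00111✓ 01000✓ 01001✓ 01100✓ 01101✓ 01110✓ 01111✓ 10000✓ 10001✓ 10010✓ 10100✓ 10110✓ 11000✓ 11001✓ 11011✓ 11100✓ 11101✓ 11110✓ 11111✓
Round 1: -0000✓ -0010✓ -0110✓ -1000✓ -1001✓ -1100✓ -1101✓ -1110✓ -1111✓ 0-000✓ 0-101✓ 0-110✓ 0-111✓ 00-10✓ 00-11✓ 000-0✓ 0001-✓ 001-1✓ 0011-✓ 01-00✓ 01-01✓ 0100-✓ 011-0✓ 011-1✓ 0110-✓ 0111-✓ 1-000✓ 1-001✓ 1-100✓ 1-110✓ 10-00✓ 10-10✓ 100-0✓ 1000-✓ 101-0✓ 11-00✓ 11-01✓ 11-11✓ 110-1✓ 1100-✓ 111-0✓ 111-1✓ 1110-✓ 1111-✓
Round 2: --000 --110 -0-10 -00-0 -1-00✓ -1-01✓ -100-✓ -11-0✓ -11-1✓ -110-✓ -111-✓ 0-1-1 0-11- 00-1- 01-0-✓ 011--✓ 1--00 1-00- 1-1-0 10--0 11--1 11-0-✓ 111--✓
Round 3: -1-0- -11--
PIs = {--000, --110, -0-10, -00-0, -1-0-, -11--, 0-1-1, 0-11-, 00-1-, 1--00, 1-00-, 1-1-0, 10--0, 11--1}
Coverage chart:
  m0: --000,-00-0
  m2: -0-10,-00-0,00-1-
  m3: 00-1- ←essential
  m5: 0-1-1 ←essential
  m6: --110,-0-10,0-11-,00-1-
  m7: 0-1-1,0-11-,00-1-
  m8: --000,-1-0-
  m9: -1-0- ←essential
  m12: -1-0-,-11--
  m13: -1-0-,-11--,0-1-1
  m14: --110,-11--,0-11-
  m15: -11--,0-1-1,0-11-
  m16: --000,-00-0,1--00,1-00-,10--0
  m17: 1-00- ←essential
  m18: -0-10,-00-0,10--0
  m22: --110,-0-10,1-1-0,10--0
  m24: --000,-1-0-,1--00,1-00-
  m25: -1-0-,1-00-,11--1
  m27: 11--1 ←essential
  m28: -1-0-,-11--,1--00,1-1-0
  m29: -1-0-,-11--,11--1
  m30: --110,-11--,1-1-0
  m31: -11--,11--1
Essential: -1-0-, 0-1-1, 00-1-, 1-00-, 11--1
Petrick residual → --110, -00-0
Min cover (7 terms): cde' + b'c'e' + bd' + a'ce + a'b'd + ac'd' + abe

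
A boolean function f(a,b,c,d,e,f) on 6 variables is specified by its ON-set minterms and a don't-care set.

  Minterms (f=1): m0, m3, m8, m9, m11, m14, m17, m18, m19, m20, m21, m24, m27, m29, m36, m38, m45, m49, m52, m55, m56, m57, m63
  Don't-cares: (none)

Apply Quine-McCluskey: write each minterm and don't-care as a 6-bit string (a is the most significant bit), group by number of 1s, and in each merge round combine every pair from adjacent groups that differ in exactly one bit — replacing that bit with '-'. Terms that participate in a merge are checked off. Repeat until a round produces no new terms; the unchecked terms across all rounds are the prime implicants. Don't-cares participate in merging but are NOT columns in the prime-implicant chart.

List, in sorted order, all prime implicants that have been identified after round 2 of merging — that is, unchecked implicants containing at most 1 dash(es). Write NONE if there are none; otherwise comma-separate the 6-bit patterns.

Round 0: 000000✓ 000011✓ 001000✓ 001001✓ 001011✓ 001110 010001✓ 010010✓ 010011✓ 010100✓ 010101✓ 011000✓ 011011✓ 011101✓ 100100✓ 100110✓ 101101 110001✓ 110100✓ 110111✓ 111000✓ 111001✓ 111111✓
Round 1: -10001 -10100 -11000 0-0011✓ 0-1000 0-1011✓ 00-000 00-011✓ 0010-1 00100- 01-011✓ 01-101 010-01 0100-1 01001- 01010- 1-0100 1001-0 11-001 11-111 11100-
Round 2: 0--011
PIs = {-10001, -10100, -11000, 0--011, 0-1000, 00-000, 0010-1, 00100-, 001110, 01-101, 010-01, 0100-1, 01001-, 01010-, 1-0100, 1001-0, 101101, 11-001, 11-111, 11100-}

-10001, -10100, -11000, 0-1000, 00-000, 0010-1, 00100-, 001110, 01-101, 010-01, 0100-1, 01001-, 01010-, 1-0100, 1001-0, 101101, 11-001, 11-111, 11100-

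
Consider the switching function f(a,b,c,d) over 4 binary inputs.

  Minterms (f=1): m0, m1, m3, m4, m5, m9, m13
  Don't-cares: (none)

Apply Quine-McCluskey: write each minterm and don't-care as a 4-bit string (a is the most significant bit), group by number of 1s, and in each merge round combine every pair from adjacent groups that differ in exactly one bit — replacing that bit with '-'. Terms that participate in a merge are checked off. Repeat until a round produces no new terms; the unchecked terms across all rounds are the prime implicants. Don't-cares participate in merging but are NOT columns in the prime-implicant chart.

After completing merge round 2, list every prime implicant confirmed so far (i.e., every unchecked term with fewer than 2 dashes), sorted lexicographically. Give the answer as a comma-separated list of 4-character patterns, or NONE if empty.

00-1

[col 0] 0000*, 0001*, 0011*, 0100*, 0101*, 1001*, 1101*
[col 1] -001*, -101*, 0-00*, 0-01*, 00-1, 000-*, 010-*, 1-01*
[col 2] --01, 0-0-
Prime implicants: --01, 0-0-, 00-1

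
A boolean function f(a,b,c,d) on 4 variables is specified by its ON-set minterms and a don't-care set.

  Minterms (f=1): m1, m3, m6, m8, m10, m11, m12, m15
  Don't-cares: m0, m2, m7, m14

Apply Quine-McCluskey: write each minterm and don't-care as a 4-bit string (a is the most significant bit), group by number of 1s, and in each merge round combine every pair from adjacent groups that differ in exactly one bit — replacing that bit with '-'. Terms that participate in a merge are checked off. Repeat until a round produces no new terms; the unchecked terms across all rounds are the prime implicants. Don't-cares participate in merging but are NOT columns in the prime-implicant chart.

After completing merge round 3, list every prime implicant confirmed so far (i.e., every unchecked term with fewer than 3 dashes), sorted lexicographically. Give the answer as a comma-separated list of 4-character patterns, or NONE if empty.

-0-0, 00--, 1--0

Round 0: 0000✓ 0001✓ 0010✓ 0011✓ 0110✓ 0111✓ 1000✓ 1010✓ 1011✓ 1100✓ 1110✓ 1111✓
Round 1: -000✓ -010✓ -011✓ -110✓ -111✓ 0-10✓ 0-11✓ 00-0✓ 00-1✓ 000-✓ 001-✓ 011-✓ 1-00✓ 1-10✓ 1-11✓ 10-0✓ 101-✓ 11-0✓ 111-✓
Round 2: --10✓ --11✓ -0-0 -01-✓ -11-✓ 0-1-✓ 00-- 1--0 1-1-✓
Round 3: --1-
PIs = {--1-, -0-0, 00--, 1--0}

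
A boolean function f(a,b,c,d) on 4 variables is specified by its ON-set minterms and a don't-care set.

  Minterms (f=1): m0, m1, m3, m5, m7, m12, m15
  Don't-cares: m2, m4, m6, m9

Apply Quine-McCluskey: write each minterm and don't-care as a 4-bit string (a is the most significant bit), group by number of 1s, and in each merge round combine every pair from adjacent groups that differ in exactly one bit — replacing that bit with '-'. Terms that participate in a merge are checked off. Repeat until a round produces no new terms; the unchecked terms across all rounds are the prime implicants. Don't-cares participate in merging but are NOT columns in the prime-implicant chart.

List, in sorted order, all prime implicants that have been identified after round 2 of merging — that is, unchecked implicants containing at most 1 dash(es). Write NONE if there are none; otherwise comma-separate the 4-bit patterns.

Round 0: 0000✓ 0001✓ 0010✓ 0011✓ 0100✓ 0101✓ 0110✓ 0111✓ 1001✓ 1100✓ 1111✓
Round 1: -001 -100 -111 0-00✓ 0-01✓ 0-10✓ 0-11✓ 00-0✓ 00-1✓ 000-✓ 001-✓ 01-0✓ 01-1✓ 010-✓ 011-✓
Round 2: 0--0✓ 0--1✓ 0-0-✓ 0-1-✓ 00--✓ 01--✓
Round 3: 0---
PIs = {-001, -100, -111, 0---}

-001, -100, -111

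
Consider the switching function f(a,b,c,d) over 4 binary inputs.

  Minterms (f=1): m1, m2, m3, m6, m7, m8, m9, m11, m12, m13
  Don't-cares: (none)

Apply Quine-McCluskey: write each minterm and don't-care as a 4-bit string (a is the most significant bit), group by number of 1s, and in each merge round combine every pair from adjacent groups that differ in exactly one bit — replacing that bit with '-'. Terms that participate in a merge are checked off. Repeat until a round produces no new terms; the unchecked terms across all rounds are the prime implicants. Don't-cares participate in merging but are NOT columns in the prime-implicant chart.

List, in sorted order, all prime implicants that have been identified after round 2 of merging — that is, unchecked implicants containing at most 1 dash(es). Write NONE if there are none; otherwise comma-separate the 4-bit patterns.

size-2^0 implicants → 0001(✓)  0010(✓)  0011(✓)  0110(✓)  0111(✓)  1000(✓)  1001(✓)  1011(✓)  1100(✓)  1101(✓)
size-2^1 implicants → -001(✓)  -011(✓)  0-10(✓)  0-11(✓)  00-1(✓)  001-(✓)  011-(✓)  1-00(✓)  1-01(✓)  10-1(✓)  100-(✓)  110-(✓)
size-2^2 implicants → -0-1  0-1-  1-0-
Unchecked terms (primes): -0-1, 0-1-, 1-0-

NONE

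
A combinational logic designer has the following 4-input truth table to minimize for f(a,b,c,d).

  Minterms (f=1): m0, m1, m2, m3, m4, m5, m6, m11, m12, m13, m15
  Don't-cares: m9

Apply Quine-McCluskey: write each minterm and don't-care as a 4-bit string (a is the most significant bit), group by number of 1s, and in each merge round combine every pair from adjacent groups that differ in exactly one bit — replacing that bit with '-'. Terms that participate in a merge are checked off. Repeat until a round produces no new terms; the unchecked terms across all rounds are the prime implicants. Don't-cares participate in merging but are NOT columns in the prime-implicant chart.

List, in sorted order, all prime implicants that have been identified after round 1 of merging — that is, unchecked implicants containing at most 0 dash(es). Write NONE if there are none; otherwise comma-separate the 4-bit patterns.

NONE

size-2^0 implicants → 0000(✓)  0001(✓)  0010(✓)  0011(✓)  0100(✓)  0101(✓)  0110(✓)  1001(✓)  1011(✓)  1100(✓)  1101(✓)  1111(✓)
size-2^1 implicants → -001(✓)  -011(✓)  -100(✓)  -101(✓)  0-00(✓)  0-01(✓)  0-10(✓)  00-0(✓)  00-1(✓)  000-(✓)  001-(✓)  01-0(✓)  010-(✓)  1-01(✓)  1-11(✓)  10-1(✓)  11-1(✓)  110-(✓)
size-2^2 implicants → --01  -0-1  -10-  0--0  0-0-  00--  1--1
Unchecked terms (primes): --01, -0-1, -10-, 0--0, 0-0-, 00--, 1--1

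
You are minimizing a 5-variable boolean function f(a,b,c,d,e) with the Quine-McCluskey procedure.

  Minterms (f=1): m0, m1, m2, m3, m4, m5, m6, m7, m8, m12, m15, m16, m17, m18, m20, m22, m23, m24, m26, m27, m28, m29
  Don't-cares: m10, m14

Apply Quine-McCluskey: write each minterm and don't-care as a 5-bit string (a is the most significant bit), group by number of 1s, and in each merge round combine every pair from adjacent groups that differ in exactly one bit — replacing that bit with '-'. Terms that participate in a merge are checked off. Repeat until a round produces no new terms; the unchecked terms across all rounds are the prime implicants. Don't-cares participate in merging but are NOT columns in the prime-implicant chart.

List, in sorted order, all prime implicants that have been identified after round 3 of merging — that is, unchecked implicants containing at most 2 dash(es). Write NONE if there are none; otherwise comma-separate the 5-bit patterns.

Round 0: 00000✓ 00001✓ 00010✓ 00011✓ 00100✓ 00101✓ 00110✓ 00111✓ 01000✓ 01010✓ 01100✓ 01110✓ 01111✓ 10000✓ 10001✓ 10010✓ 10100✓ 10110✓ 10111✓ 11000✓ 11010✓ 11011✓ 11100✓ 11101✓
Round 1: -0000✓ -0001✓ -0010✓ -0100✓ -0110✓ -0111✓ -1000✓ -1010✓ -1100✓ 0-000✓ 0-010✓ 0-100✓ 0-110✓ 0-111✓ 00-00✓ 00-01✓ 00-10✓ 00-11✓ 000-0✓ 000-1✓ 0000-✓ 0001-✓ 001-0✓ 001-1✓ 0010-✓ 0011-✓ 01-00✓ 01-10✓ 010-0✓ 011-0✓ 0111-✓ 1-000✓ 1-010✓ 1-100✓ 10-00✓ 10-10✓ 100-0✓ 1000-✓ 101-0✓ 1011-✓ 11-00✓ 110-0✓ 1101- 1110-
Round 2: --000✓ --010✓ --100✓ -0-00✓ -0-10✓ -00-0✓ -000- -01-0✓ -011- -1-00✓ -10-0✓ 0--00✓ 0--10✓ 0-0-0✓ 0-1-0✓ 0-11- 00--0✓ 00--1✓ 00-0-✓ 00-1-✓ 000--✓ 001--✓ 01--0✓ 1--00✓ 1-0-0✓ 10--0✓
Round 3: ---00 --0-0 -0--0 0---0 00---
PIs = {---00, --0-0, -0--0, -000-, -011-, 0---0, 0-11-, 00---, 1101-, 1110-}

-000-, -011-, 0-11-, 1101-, 1110-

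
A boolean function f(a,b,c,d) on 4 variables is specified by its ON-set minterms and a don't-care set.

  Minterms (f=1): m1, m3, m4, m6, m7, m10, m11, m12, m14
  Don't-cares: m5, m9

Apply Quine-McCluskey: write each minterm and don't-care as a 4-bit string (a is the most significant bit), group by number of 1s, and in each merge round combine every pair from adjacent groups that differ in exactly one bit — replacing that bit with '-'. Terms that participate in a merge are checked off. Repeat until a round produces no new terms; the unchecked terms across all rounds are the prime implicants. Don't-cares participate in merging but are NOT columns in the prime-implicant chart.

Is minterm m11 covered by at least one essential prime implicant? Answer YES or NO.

Round 0: 0001✓ 0011✓ 0100✓ 0101✓ 0110✓ 0111✓ 1001✓ 1010✓ 1011✓ 1100✓ 1110✓
Round 1: -001✓ -011✓ -100✓ -110✓ 0-01✓ 0-11✓ 00-1✓ 01-0✓ 01-1✓ 010-✓ 011-✓ 1-10 10-1✓ 101- 11-0✓
Round 2: -0-1 -1-0 0--1 01--
PIs = {-0-1, -1-0, 0--1, 01--, 1-10, 101-}
Coverage chart:
  m1: -0-1,0--1
  m3: -0-1,0--1
  m4: -1-0,01--
  m6: -1-0,01--
  m7: 0--1,01--
  m10: 1-10,101-
  m11: -0-1,101-
  m12: -1-0 ←essential
  m14: -1-0,1-10
Essential: -1-0

NO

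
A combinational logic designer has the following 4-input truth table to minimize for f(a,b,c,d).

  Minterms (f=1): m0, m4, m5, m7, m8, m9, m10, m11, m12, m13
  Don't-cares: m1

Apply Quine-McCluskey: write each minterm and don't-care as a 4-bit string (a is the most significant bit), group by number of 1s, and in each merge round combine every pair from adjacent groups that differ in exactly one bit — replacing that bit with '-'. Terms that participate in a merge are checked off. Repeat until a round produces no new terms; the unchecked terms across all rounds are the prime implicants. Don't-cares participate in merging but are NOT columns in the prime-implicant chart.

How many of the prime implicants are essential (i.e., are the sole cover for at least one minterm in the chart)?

size-2^0 implicants → 0000(✓)  0001(✓)  0100(✓)  0101(✓)  0111(✓)  1000(✓)  1001(✓)  1010(✓)  1011(✓)  1100(✓)  1101(✓)
size-2^1 implicants → -000(✓)  -001(✓)  -100(✓)  -101(✓)  0-00(✓)  0-01(✓)  000-(✓)  01-1  010-(✓)  1-00(✓)  1-01(✓)  10-0(✓)  10-1(✓)  100-(✓)  101-(✓)  110-(✓)
size-2^2 implicants → --00(✓)  --01(✓)  -00-(✓)  -10-(✓)  0-0-(✓)  1-0-(✓)  10--
size-2^3 implicants → --0-
Unchecked terms (primes): --0-, 01-1, 10--
Minterm coverage:
  m0 ⊆ --0- [E]
  m4 ⊆ --0- [E]
  m5 ⊆ --0-,01-1
  m7 ⊆ 01-1 [E]
  m8 ⊆ --0-,10--
  m9 ⊆ --0-,10--
  m10 ⊆ 10-- [E]
  m11 ⊆ 10-- [E]
  m12 ⊆ --0- [E]
  m13 ⊆ --0- [E]
E = {--0-, 01-1, 10--}

3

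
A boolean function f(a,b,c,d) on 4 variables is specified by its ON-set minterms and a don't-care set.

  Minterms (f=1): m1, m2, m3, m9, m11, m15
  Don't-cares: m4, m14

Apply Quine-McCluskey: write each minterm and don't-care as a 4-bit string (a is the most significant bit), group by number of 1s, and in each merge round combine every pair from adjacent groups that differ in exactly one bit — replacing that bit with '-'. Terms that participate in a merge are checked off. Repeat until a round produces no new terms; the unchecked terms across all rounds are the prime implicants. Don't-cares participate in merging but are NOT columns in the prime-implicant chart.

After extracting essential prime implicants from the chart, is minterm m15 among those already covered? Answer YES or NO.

NO

Round 0: 0001✓ 0010✓ 0011✓ 0100 1001✓ 1011✓ 1110✓ 1111✓
Round 1: -001✓ -011✓ 00-1✓ 001- 1-11 10-1✓ 111-
Round 2: -0-1
PIs = {-0-1, 001-, 0100, 1-11, 111-}
Coverage chart:
  m1: -0-1 ←essential
  m2: 001- ←essential
  m3: -0-1,001-
  m9: -0-1 ←essential
  m11: -0-1,1-11
  m15: 1-11,111-
Essential: -0-1, 001-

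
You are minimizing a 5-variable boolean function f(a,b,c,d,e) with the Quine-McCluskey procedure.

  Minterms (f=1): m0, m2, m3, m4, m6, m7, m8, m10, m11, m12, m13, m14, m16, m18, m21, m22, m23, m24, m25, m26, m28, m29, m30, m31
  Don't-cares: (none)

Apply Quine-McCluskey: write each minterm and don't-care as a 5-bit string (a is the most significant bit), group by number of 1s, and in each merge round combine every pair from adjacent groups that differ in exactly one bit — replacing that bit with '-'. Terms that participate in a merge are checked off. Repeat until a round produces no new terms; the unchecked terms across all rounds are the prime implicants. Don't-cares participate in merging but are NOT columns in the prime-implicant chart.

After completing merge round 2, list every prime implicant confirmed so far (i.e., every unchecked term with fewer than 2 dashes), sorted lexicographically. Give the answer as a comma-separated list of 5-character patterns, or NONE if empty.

size-2^0 implicants → 00000(✓)  00010(✓)  00011(✓)  00100(✓)  00110(✓)  00111(✓)  01000(✓)  01010(✓)  01011(✓)  01100(✓)  01101(✓)  01110(✓)  10000(✓)  10010(✓)  10101(✓)  10110(✓)  10111(✓)  11000(✓)  11001(✓)  11010(✓)  11100(✓)  11101(✓)  11110(✓)  11111(✓)
size-2^1 implicants → -0000(✓)  -0010(✓)  -0110(✓)  -0111(✓)  -1000(✓)  -1010(✓)  -1100(✓)  -1101(✓)  -1110(✓)  0-000(✓)  0-010(✓)  0-011(✓)  0-100(✓)  0-110(✓)  00-00(✓)  00-10(✓)  00-11(✓)  000-0(✓)  0001-(✓)  001-0(✓)  0011-(✓)  01-00(✓)  01-10(✓)  010-0(✓)  0101-(✓)  011-0(✓)  0110-(✓)  1-000(✓)  1-010(✓)  1-101(✓)  1-110(✓)  1-111(✓)  10-10(✓)  100-0(✓)  101-1(✓)  1011-(✓)  11-00(✓)  11-01(✓)  11-10(✓)  110-0(✓)  1100-(✓)  111-0(✓)  111-1(✓)  1110-(✓)  1111-(✓)
size-2^2 implicants → --000(✓)  --010(✓)  --110(✓)  -0-10(✓)  -00-0(✓)  -011-  -1-00(✓)  -1-10(✓)  -10-0(✓)  -11-0(✓)  -110-  0--00(✓)  0--10(✓)  0-0-0(✓)  0-01-  0-1-0(✓)  00--0(✓)  00-1-  01--0(✓)  1--10(✓)  1-0-0(✓)  1-1-1  1-11-  11--0(✓)  11-0-  111--
size-2^3 implicants → ---10  --0-0  -1--0  0---0
Unchecked terms (primes): ---10, --0-0, -011-, -1--0, -110-, 0---0, 0-01-, 00-1-, 1-1-1, 1-11-, 11-0-, 111--

NONE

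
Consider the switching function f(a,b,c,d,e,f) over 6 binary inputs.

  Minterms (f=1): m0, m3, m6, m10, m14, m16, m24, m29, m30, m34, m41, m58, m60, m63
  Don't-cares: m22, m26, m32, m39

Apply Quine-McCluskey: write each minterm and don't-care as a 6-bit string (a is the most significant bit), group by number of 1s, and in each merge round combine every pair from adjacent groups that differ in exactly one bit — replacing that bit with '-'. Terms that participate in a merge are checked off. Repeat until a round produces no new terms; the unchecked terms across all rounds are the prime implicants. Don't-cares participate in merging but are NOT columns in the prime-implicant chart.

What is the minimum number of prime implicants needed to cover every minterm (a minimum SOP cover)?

11

size-2^0 implicants → 000000(✓)  000011  000110(✓)  001010(✓)  001110(✓)  010000(✓)  010110(✓)  011000(✓)  011010(✓)  011101  011110(✓)  100000(✓)  100010(✓)  100111  101001  111010(✓)  111100  111111
size-2^1 implicants → -00000  -11010  0-0000  0-0110(✓)  0-1010(✓)  0-1110(✓)  00-110(✓)  001-10(✓)  01-000  01-110(✓)  011-10(✓)  0110-0  1000-0
size-2^2 implicants → 0--110  0-1-10
Unchecked terms (primes): -00000, -11010, 0--110, 0-0000, 0-1-10, 000011, 01-000, 0110-0, 011101, 1000-0, 100111, 101001, 111100, 111111
Minterm coverage:
  m0 ⊆ -00000,0-0000
  m3 ⊆ 000011 [E]
  m6 ⊆ 0--110 [E]
  m10 ⊆ 0-1-10 [E]
  m14 ⊆ 0--110,0-1-10
  m16 ⊆ 0-0000,01-000
  m24 ⊆ 01-000,0110-0
  m29 ⊆ 011101 [E]
  m30 ⊆ 0--110,0-1-10
  m34 ⊆ 1000-0 [E]
  m41 ⊆ 101001 [E]
  m58 ⊆ -11010 [E]
  m60 ⊆ 111100 [E]
  m63 ⊆ 111111 [E]
E = {-11010, 0--110, 0-1-10, 000011, 011101, 1000-0, 101001, 111100, 111111}
Petrick residual → -00000, 01-000
Cover = b'c'd'e'f' + bcd'ef' + a'def' + a'cef' + a'b'c'd'ef + a'bd'e'f' + a'bcde'f + ab'c'd'f' + ab'cd'e'f + abcde'f' + abcdef  |cover|=11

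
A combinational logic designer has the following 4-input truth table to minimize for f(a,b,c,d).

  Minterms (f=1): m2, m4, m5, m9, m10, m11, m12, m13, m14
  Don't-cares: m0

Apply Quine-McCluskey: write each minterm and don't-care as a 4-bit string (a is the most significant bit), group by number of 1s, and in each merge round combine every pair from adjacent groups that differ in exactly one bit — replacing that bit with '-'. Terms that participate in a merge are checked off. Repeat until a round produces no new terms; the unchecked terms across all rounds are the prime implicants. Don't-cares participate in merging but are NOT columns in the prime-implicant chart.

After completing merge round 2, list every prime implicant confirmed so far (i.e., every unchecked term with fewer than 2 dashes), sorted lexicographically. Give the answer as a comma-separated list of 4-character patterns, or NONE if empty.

-010, 0-00, 00-0, 1-01, 1-10, 10-1, 101-, 11-0

[col 0] 0000*, 0010*, 0100*, 0101*, 1001*, 1010*, 1011*, 1100*, 1101*, 1110*
[col 1] -010, -100*, -101*, 0-00, 00-0, 010-*, 1-01, 1-10, 10-1, 101-, 11-0, 110-*
[col 2] -10-
Prime implicants: -010, -10-, 0-00, 00-0, 1-01, 1-10, 10-1, 101-, 11-0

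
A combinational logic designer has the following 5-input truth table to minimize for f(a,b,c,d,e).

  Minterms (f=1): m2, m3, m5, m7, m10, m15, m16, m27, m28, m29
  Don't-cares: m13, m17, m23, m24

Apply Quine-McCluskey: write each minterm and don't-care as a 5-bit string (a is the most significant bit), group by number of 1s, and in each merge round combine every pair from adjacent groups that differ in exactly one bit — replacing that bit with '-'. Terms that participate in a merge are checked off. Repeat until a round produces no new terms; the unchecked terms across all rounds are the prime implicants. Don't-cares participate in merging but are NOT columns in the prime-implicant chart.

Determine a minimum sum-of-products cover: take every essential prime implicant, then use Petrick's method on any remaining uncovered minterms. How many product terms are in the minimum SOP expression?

[col 0] 00010*, 00011*, 00101*, 00111*, 01010*, 01101*, 01111*, 10000*, 10001*, 10111*, 11000*, 11011, 11100*, 11101*
[col 1] -0111, -1101, 0-010, 0-101*, 0-111*, 00-11, 0001-, 001-1*, 011-1*, 1-000, 1000-, 11-00, 1110-
[col 2] 0-1-1
Prime implicants: -0111, -1101, 0-010, 0-1-1, 00-11, 0001-, 1-000, 1000-, 11-00, 11011, 1110-
PI chart (minterm → PIs covering it):
  2 | 0-010,0001-
  3 | 00-11,0001-
  5 | 0-1-1  (sole → essential)
  7 | -0111,0-1-1,00-11
  10 | 0-010  (sole → essential)
  15 | 0-1-1  (sole → essential)
  16 | 1-000,1000-
  27 | 11011  (sole → essential)
  28 | 11-00,1110-
  29 | -1101,1110-
Essential prime implicants: 0-010, 0-1-1, 11011
Petrick residual → 00-11, 1-000, 1110-
Minimum SOP uses 6 PIs: a'c'de' + a'ce + a'b'de + ac'd'e' + abc'de + abcd'

6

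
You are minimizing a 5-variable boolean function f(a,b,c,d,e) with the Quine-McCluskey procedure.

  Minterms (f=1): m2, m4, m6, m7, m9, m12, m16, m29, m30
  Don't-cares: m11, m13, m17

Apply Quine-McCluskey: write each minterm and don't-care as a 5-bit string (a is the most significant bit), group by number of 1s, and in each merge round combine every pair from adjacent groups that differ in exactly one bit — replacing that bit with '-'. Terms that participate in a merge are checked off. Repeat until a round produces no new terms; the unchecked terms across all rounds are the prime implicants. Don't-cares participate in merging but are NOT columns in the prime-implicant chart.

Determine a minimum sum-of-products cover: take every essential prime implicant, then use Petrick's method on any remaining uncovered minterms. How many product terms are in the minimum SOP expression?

7

size-2^0 implicants → 00010(✓)  00100(✓)  00110(✓)  00111(✓)  01001(✓)  01011(✓)  01100(✓)  01101(✓)  10000(✓)  10001(✓)  11101(✓)  11110
size-2^1 implicants → -1101  0-100  00-10  001-0  0011-  01-01  010-1  0110-  1000-
Unchecked terms (primes): -1101, 0-100, 00-10, 001-0, 0011-, 01-01, 010-1, 0110-, 1000-, 11110
Minterm coverage:
  m2 ⊆ 00-10 [E]
  m4 ⊆ 0-100,001-0
  m6 ⊆ 00-10,001-0,0011-
  m7 ⊆ 0011- [E]
  m9 ⊆ 01-01,010-1
  m12 ⊆ 0-100,0110-
  m16 ⊆ 1000- [E]
  m29 ⊆ -1101 [E]
  m30 ⊆ 11110 [E]
E = {-1101, 00-10, 0011-, 1000-, 11110}
Petrick residual → 0-100, 01-01
Cover = bcd'e + a'cd'e' + a'b'de' + a'b'cd + a'bd'e + ab'c'd' + abcde'  |cover|=7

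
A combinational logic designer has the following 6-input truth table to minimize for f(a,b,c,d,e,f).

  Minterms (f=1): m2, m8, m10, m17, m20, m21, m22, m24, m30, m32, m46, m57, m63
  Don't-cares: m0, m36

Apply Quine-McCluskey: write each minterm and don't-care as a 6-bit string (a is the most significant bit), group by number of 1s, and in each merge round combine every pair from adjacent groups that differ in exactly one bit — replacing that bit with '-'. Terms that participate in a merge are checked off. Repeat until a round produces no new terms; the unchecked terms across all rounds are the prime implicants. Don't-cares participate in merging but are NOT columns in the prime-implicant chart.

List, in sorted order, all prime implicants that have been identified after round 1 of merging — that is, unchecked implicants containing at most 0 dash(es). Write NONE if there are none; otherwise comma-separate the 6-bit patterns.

size-2^0 implicants → 000000(✓)  000010(✓)  001000(✓)  001010(✓)  010001(✓)  010100(✓)  010101(✓)  010110(✓)  011000(✓)  011110(✓)  100000(✓)  100100(✓)  101110  111001  111111
size-2^1 implicants → -00000  0-1000  00-000(✓)  00-010(✓)  0000-0(✓)  0010-0(✓)  01-110  010-01  0101-0  01010-  100-00
size-2^2 implicants → 00-0-0
Unchecked terms (primes): -00000, 0-1000, 00-0-0, 01-110, 010-01, 0101-0, 01010-, 100-00, 101110, 111001, 111111

101110, 111001, 111111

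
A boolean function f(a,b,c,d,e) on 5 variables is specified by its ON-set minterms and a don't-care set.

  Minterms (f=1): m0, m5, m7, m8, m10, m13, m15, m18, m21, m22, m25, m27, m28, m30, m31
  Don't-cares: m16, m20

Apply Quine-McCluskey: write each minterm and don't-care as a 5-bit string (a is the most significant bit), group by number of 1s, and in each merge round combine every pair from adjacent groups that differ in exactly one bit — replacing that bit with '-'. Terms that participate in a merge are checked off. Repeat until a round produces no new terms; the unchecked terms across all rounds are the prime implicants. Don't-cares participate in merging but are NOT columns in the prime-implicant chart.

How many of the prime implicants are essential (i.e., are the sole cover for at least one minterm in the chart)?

5

[col 0] 00000*, 00101*, 00111*, 01000*, 01010*, 01101*, 01111*, 10000*, 10010*, 10100*, 10101*, 10110*, 11001*, 11011*, 11100*, 11110*, 11111*
[col 1] -0000, -0101, -1111, 0-000, 0-101*, 0-111*, 001-1*, 010-0, 011-1*, 1-100*, 1-110*, 10-00*, 10-10*, 100-0*, 101-0*, 1010-, 11-11, 110-1, 111-0*, 1111-
[col 2] 0-1-1, 1-1-0, 10--0
Prime implicants: -0000, -0101, -1111, 0-000, 0-1-1, 010-0, 1-1-0, 10--0, 1010-, 11-11, 110-1, 1111-
PI chart (minterm → PIs covering it):
  0 | -0000,0-000
  5 | -0101,0-1-1
  7 | 0-1-1  (sole → essential)
  8 | 0-000,010-0
  10 | 010-0  (sole → essential)
  13 | 0-1-1  (sole → essential)
  15 | -1111,0-1-1
  18 | 10--0  (sole → essential)
  21 | -0101,1010-
  22 | 1-1-0,10--0
  25 | 110-1  (sole → essential)
  27 | 11-11,110-1
  28 | 1-1-0  (sole → essential)
  30 | 1-1-0,1111-
  31 | -1111,11-11,1111-
Essential prime implicants: 0-1-1, 010-0, 1-1-0, 10--0, 110-1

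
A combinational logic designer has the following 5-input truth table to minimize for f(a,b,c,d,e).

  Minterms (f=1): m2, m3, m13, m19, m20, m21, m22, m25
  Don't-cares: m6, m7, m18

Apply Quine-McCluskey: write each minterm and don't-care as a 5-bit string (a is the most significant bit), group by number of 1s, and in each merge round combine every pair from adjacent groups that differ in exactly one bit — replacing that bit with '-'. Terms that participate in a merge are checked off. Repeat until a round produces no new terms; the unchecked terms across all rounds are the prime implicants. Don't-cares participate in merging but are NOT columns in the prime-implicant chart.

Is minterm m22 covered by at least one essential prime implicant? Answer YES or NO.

NO

[col 0] 00010*, 00011*, 00110*, 00111*, 01101, 10010*, 10011*, 10100*, 10101*, 10110*, 11001
[col 1] -0010*, -0011*, -0110*, 00-10*, 00-11*, 0001-*, 0011-*, 10-10*, 1001-*, 101-0, 1010-
[col 2] -0-10, -001-, 00-1-
Prime implicants: -0-10, -001-, 00-1-, 01101, 101-0, 1010-, 11001
PI chart (minterm → PIs covering it):
  2 | -0-10,-001-,00-1-
  3 | -001-,00-1-
  13 | 01101  (sole → essential)
  19 | -001-  (sole → essential)
  20 | 101-0,1010-
  21 | 1010-  (sole → essential)
  22 | -0-10,101-0
  25 | 11001  (sole → essential)
Essential prime implicants: -001-, 01101, 1010-, 11001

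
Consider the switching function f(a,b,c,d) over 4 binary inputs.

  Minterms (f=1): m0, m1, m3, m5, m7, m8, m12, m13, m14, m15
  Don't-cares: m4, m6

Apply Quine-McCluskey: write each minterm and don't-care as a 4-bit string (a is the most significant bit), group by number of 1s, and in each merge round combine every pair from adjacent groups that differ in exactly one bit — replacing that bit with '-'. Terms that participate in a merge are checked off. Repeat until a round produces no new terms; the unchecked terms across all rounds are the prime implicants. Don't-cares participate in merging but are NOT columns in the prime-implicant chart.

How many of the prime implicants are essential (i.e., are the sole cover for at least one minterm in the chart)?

3

size-2^0 implicants → 0000(✓)  0001(✓)  0011(✓)  0100(✓)  0101(✓)  0110(✓)  0111(✓)  1000(✓)  1100(✓)  1101(✓)  1110(✓)  1111(✓)
size-2^1 implicants → -000(✓)  -100(✓)  -101(✓)  -110(✓)  -111(✓)  0-00(✓)  0-01(✓)  0-11(✓)  00-1(✓)  000-(✓)  01-0(✓)  01-1(✓)  010-(✓)  011-(✓)  1-00(✓)  11-0(✓)  11-1(✓)  110-(✓)  111-(✓)
size-2^2 implicants → --00  -1-0(✓)  -1-1(✓)  -10-(✓)  -11-(✓)  0--1  0-0-  01--(✓)  11--(✓)
size-2^3 implicants → -1--
Unchecked terms (primes): --00, -1--, 0--1, 0-0-
Minterm coverage:
  m0 ⊆ --00,0-0-
  m1 ⊆ 0--1,0-0-
  m3 ⊆ 0--1 [E]
  m5 ⊆ -1--,0--1,0-0-
  m7 ⊆ -1--,0--1
  m8 ⊆ --00 [E]
  m12 ⊆ --00,-1--
  m13 ⊆ -1-- [E]
  m14 ⊆ -1-- [E]
  m15 ⊆ -1-- [E]
E = {--00, -1--, 0--1}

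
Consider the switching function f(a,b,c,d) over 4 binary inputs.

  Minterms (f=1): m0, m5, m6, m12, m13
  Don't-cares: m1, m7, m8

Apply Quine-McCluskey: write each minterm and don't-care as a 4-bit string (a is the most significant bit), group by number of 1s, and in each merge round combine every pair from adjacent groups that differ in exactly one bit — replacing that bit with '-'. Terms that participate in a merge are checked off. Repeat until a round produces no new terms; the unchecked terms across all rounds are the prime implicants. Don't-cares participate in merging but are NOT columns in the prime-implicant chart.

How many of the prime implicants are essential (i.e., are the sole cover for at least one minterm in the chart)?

size-2^0 implicants → 0000(✓)  0001(✓)  0101(✓)  0110(✓)  0111(✓)  1000(✓)  1100(✓)  1101(✓)
size-2^1 implicants → -000  -101  0-01  000-  01-1  011-  1-00  110-
Unchecked terms (primes): -000, -101, 0-01, 000-, 01-1, 011-, 1-00, 110-
Minterm coverage:
  m0 ⊆ -000,000-
  m5 ⊆ -101,0-01,01-1
  m6 ⊆ 011- [E]
  m12 ⊆ 1-00,110-
  m13 ⊆ -101,110-
E = {011-}

1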